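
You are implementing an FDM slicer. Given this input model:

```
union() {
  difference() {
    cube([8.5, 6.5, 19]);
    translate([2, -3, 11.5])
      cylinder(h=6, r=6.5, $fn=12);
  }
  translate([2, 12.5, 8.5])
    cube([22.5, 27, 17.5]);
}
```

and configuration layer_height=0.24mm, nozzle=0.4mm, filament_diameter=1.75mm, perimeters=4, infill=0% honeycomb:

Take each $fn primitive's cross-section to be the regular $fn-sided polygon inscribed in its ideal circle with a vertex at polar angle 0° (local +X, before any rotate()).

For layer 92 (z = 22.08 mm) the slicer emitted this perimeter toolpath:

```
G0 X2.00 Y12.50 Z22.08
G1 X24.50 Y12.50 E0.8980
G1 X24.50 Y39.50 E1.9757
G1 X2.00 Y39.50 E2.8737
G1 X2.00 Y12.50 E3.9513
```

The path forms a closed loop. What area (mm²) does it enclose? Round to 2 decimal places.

Apply the shoelace formula to the sequence of (X, Y) vertices; enclosed area = 607.50 mm².

607.50 mm²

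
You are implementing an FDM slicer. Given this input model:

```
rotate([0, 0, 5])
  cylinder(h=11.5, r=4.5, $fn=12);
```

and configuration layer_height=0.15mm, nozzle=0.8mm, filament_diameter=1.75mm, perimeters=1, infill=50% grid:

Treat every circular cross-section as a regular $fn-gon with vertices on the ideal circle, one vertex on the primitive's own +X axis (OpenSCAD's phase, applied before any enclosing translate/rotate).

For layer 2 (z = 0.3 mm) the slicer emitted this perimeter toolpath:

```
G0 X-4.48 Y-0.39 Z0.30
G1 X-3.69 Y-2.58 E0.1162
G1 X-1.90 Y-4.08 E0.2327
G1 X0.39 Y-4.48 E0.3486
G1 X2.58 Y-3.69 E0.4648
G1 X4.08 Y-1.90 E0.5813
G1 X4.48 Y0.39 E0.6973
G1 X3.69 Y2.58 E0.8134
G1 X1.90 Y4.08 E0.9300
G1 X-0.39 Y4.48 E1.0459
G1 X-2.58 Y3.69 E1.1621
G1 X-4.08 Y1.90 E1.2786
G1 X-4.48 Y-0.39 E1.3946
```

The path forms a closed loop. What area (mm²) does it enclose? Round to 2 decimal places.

60.75 mm²

Apply the shoelace formula to the sequence of (X, Y) vertices; enclosed area = 60.75 mm².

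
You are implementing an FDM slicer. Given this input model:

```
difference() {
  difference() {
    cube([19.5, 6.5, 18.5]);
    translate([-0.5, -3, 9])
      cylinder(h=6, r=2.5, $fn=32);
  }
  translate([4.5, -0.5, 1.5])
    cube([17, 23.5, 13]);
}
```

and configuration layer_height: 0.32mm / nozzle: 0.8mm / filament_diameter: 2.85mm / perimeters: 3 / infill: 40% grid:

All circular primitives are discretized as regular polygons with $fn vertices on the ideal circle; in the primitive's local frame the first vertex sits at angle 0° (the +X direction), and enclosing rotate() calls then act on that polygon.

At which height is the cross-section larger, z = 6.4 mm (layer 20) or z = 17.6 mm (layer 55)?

Layer 20 (z = 6.4): the cube is present — its section is the full 19.5×6.5 rectangle (area 126.75 mm²); the cylinder at (-0.5, -3) is not intersected at this z (z outside [9, 15]); After the difference (first − rest): none of the subtracted shapes is present at this height, so the 19.5×6.5 cube is unchanged — area = 126.75 mm²; the 17×23.5 cube at (4.5, -0.5) contributes its full rectangle (area 399.50 mm²); Taking the first minus the rest: starting from the result so far (126.75 mm²), the 17×23.5 cube at (4.5, -0.5) partially overlaps it — only the 97.50 mm² overlap (of its 399.50 mm²) is removed, clipping the outline — area = 29.25 mm². So its area = 29.25 mm². Layer 55 (z = 17.6): the 19.5×6.5 cube contributes its full rectangle (area 126.75 mm²); the cylinder at (-0.5, -3) does not reach this height (z outside [9, 15]); Taking the first minus the rest: none of the subtracted shapes is present at this height, so the 19.5×6.5 cube is unchanged — area = 126.75 mm²; the cube at (4.5, -0.5) is not intersected at this z (z outside [1.5, 14.5]); Taking the first minus the rest: none of the subtracted shapes is present at this height, so that combined region is unchanged — area = 126.75 mm². So its area = 126.75 mm². Layer 55 is larger (126.75 vs 29.25 mm²).

layer 55 (z = 17.6 mm)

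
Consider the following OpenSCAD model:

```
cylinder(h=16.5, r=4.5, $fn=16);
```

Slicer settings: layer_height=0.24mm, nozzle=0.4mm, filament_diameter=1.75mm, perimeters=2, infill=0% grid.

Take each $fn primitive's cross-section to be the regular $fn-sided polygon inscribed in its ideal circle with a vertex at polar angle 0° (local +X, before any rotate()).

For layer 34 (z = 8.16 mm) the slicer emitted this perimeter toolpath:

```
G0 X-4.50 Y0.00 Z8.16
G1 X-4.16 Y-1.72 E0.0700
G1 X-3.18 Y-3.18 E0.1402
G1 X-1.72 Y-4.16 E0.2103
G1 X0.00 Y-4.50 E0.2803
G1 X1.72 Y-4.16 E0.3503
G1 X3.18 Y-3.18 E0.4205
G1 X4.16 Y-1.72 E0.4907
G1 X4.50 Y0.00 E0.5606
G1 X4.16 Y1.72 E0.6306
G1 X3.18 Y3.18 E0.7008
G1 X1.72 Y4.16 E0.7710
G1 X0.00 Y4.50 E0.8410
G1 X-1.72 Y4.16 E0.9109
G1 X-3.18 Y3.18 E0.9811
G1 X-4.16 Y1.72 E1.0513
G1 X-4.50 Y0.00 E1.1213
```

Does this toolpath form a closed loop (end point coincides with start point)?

yes

Start point (G0): (-4.50, 0.00). End point (last G1): the path returns to the start — closed.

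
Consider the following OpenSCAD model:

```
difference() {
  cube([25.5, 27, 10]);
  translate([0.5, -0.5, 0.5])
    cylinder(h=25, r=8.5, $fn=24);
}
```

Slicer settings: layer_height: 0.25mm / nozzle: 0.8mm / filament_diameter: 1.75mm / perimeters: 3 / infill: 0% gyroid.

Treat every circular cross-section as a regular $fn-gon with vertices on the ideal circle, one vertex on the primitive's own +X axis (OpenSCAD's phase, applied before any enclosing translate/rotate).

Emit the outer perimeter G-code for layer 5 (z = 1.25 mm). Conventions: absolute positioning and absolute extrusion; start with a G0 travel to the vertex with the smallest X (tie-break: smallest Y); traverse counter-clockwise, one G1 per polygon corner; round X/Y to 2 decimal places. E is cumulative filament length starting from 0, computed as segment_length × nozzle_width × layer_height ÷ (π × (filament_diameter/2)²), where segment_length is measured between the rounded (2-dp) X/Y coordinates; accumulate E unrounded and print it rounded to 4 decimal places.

G0 X0.00 Y7.93 Z1.25
G1 X0.50 Y8.00 E0.0420
G1 X2.70 Y7.71 E0.2265
G1 X4.75 Y6.86 E0.4110
G1 X6.51 Y5.51 E0.5955
G1 X7.86 Y3.75 E0.7799
G1 X8.71 Y1.70 E0.9644
G1 X8.93 Y0.00 E1.1070
G1 X25.50 Y0.00 E2.4848
G1 X25.50 Y27.00 E4.7298
G1 X0.00 Y27.00 E6.8502
G1 X0.00 Y7.93 E8.4358

At z = 1.25 mm: the cube (footprint 25.5×27) is included at this height; the r=8.5 cylinder at (0.5, -0.5) contributes a regular 24-gon of circumradius 8.5; Subtracting the remaining from the first: starting from the 25.5×27 cube, the r=8.5 cylinder at (0.5, -0.5) partially overlaps it — only the 55.85 mm² overlap (of its 224.40 mm²) is removed, clipping the outline — 1 connected region. The outline is a single polygon with 11 vertices. Extrusion per mm of travel: 0.8 × 0.25 / (π × 0.875²) = 0.083150. Accumulating E over each segment gives final E = 8.4358.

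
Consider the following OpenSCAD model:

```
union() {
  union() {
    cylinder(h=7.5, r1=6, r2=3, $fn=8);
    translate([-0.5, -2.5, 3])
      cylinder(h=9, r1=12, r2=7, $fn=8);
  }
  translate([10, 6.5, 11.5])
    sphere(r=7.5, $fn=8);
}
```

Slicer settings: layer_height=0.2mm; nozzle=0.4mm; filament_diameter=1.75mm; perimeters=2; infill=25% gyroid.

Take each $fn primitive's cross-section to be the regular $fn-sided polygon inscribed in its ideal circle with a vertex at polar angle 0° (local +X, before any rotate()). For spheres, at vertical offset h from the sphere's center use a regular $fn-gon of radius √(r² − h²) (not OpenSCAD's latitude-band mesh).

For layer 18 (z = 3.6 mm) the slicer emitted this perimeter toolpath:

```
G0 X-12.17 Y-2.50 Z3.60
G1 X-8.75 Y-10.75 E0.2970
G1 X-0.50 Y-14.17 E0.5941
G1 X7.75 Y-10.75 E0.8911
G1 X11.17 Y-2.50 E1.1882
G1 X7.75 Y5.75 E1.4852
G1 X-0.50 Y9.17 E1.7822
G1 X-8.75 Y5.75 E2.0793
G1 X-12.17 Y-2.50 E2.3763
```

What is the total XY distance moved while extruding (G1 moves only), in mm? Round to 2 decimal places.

Sum the Euclidean lengths of each G1 segment: total = 71.45 mm.

71.45 mm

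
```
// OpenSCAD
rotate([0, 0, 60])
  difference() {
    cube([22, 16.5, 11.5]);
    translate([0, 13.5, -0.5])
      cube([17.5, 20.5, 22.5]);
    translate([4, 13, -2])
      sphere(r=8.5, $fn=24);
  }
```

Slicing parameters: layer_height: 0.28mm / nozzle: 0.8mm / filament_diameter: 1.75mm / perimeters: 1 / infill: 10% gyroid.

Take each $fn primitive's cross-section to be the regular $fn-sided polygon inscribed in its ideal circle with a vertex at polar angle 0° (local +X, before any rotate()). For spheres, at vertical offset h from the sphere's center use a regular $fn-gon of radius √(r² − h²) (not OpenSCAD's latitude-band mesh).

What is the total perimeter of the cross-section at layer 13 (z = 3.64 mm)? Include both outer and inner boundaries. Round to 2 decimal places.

At z = 3.64 mm: the cube is present — its section is the full 22×16.5 rectangle (perimeter 77.00 mm); the 17.5×20.5 cube at (0, 13.5) contributes its full rectangle (perimeter 76.00 mm); the r=8.5 sphere at (4, 13) contributes a regular 24-gon of circumradius √(8.5²−5.64²) = 6.359 (perimeter = 2·24·6.359·sin(180°/24) = 39.84 mm); After the difference (first − rest): starting from the 22×16.5 cube, the 17.5×20.5 cube at (0, 13.5) partially overlaps it — only the 52.50 mm² overlap (of its 358.75 mm²) is removed, clipping the outline; the r=8.5 sphere at (4, 13) partially overlaps it — only the 60.05 mm² overlap (of its 125.60 mm²) is removed, clipping the outline — boundary = 76.15 mm; (whole slice rotated 60° about Z — lengths, areas and connectivity unchanged). Overall, the cross-section is a single solid region. Total boundary length (outer) = 76.15 mm.

76.15 mm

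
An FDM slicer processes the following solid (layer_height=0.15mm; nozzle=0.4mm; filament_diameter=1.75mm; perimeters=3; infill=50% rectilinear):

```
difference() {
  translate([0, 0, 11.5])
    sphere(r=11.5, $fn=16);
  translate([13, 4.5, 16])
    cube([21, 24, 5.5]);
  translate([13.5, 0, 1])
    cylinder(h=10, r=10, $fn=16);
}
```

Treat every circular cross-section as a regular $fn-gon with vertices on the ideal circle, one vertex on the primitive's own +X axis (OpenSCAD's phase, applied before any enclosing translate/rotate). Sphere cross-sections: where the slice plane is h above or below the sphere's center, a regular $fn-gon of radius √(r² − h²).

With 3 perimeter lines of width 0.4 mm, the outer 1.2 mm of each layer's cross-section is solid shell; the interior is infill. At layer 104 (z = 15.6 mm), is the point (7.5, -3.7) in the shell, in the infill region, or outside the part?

At z = 15.6 mm: the sphere: section is a regular 16-gon, circumradius = √(r²−h²) = √(11.5²−4.1²) = 10.744; the cube at (13, 4.5) is not intersected at this z (z outside [16, 21.5]); the cylinder at (13.5, 0) does not reach this height (z outside [1, 11]); Taking the first minus the rest: none of the subtracted shapes is present at this height, so the r=11.5 sphere is unchanged — 1 connected region. Overall, the cross-section is a single solid region. The nearest boundary edge runs (7.60, -7.60)→(9.93, -4.11); distance from the point to it = 2.25 mm. The point is inside the cross-section and 2.25 mm from the nearest boundary — more than the 1.2 mm shell width (3 × 0.4), so it's in the infill interior.

infill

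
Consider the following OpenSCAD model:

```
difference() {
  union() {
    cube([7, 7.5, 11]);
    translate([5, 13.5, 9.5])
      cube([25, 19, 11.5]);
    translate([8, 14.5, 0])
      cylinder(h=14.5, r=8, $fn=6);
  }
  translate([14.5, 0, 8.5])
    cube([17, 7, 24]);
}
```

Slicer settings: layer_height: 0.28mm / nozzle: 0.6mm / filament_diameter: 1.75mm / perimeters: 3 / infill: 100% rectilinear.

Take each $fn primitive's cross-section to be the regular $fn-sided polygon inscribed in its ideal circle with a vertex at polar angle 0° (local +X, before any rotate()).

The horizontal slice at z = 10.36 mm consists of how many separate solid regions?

2

At z = 10.36 mm: the 7×7.5 cube contributes its full rectangle; the 25×19 cube at (5, 13.5) contributes its full rectangle; the r=8 cylinder at (8, 14.5) contributes a regular 6-gon of circumradius 8; Taking the union: the regions partially overlap (shared area 73.07 mm²), so overlapping operands fuse into one piece — 2 connected regions; the cube at (14.5, 0) (footprint 17×7) is included at this height; Taking the first minus the rest: starting from the result so far, the 17×7 cube at (14.5, 0) misses the remaining region (no effect) — 2 connected regions. The result has 2 disconnected regions.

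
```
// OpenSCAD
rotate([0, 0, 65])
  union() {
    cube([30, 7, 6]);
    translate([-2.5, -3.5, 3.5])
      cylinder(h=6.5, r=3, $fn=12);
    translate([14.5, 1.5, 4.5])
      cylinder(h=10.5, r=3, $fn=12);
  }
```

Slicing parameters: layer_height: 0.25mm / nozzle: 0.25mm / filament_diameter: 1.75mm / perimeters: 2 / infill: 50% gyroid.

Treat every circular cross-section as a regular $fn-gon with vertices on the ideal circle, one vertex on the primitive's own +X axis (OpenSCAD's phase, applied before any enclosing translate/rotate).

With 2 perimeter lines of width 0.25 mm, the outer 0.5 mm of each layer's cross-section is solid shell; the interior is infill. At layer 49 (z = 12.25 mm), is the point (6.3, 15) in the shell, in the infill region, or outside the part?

At z = 12.25 mm: the cube is absent (z outside [0, 6]); the cylinder at (-2.5, -3.5) is absent (z outside [3.5, 10]); the cylinder at (14.5, 1.5): section is a regular 12-gon, circumradius r=3; Merging all regions: only the r=3 cylinder at (14.5, 1.5) is present, so the union is just that shape — 1 connected region; (whole slice rotated 65° about Z — lengths, areas and connectivity unchanged). Overall, the cross-section is a single solid region. Undo the 65° rotation: the query point maps to (16.257, 0.630) in the un-rotated model frame. The nearest boundary edge runs (17.10, -0.00)→(17.50, 1.50); distance from the point to it = 0.98 mm. The point is inside the cross-section and 0.98 mm from the nearest boundary — more than the 0.5 mm shell width (2 × 0.25), so it's in the infill interior.

infill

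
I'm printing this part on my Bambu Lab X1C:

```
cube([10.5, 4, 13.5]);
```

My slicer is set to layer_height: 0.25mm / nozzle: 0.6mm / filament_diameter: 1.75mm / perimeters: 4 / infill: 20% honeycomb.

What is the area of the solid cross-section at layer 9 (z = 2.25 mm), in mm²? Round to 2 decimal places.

42.00 mm²

At z = 2.25 mm: the cube is present — its section is the full 10.5×4 rectangle (area 42.00 mm²). Overall, the cross-section is a single solid region. Net area = 42.00 mm².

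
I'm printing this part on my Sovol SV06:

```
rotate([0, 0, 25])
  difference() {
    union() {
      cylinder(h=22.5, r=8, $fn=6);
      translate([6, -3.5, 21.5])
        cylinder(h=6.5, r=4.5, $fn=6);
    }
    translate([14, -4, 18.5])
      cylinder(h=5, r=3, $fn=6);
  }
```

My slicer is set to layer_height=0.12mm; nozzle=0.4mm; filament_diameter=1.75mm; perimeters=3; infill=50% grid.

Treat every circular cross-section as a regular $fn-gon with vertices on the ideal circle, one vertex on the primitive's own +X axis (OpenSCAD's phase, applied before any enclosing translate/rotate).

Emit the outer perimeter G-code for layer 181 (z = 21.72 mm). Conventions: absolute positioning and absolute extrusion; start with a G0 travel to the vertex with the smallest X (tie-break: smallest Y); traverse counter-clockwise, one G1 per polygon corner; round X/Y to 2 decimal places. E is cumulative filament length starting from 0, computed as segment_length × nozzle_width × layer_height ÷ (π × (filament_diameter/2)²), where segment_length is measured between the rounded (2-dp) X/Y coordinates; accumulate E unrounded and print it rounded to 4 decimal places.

G0 X-7.25 Y-3.38 Z21.72
G1 X-0.70 Y-7.97 E0.1596
G1 X6.08 Y-4.81 E0.3089
G1 X6.52 Y-5.12 E0.3196
G1 X10.60 Y-3.22 E0.4094
G1 X11.00 Y1.27 E0.4994
G1 X7.31 Y3.85 E0.5893
G1 X6.87 Y3.64 E0.5990
G1 X0.70 Y7.97 E0.7494
G1 X-6.55 Y4.59 E0.9090
G1 X-7.25 Y-3.38 E1.0687

At z = 21.72 mm: the r=8 cylinder contributes a regular 6-gon of circumradius 8; the r=4.5 cylinder at (6, -3.5) gives a regular 6-gon of circumradius 4.5 (constant along its height); Combining (union): the regions partially overlap (shared area 25.94 mm²), so overlapping operands fuse into one piece — 1 connected region; the r=3 cylinder at (14, -4) gives a regular 6-gon of circumradius 3 (constant along its height); After the difference (first − rest): starting from the result so far, the r=3 cylinder at (14, -4) misses the remaining region (no effect) — 1 connected region; (whole slice rotated 25° about Z — lengths, areas and connectivity unchanged). The outline is a single polygon with 10 vertices. Extrusion per mm of travel: 0.4 × 0.12 / (π × 0.875²) = 0.019956. Accumulating E over each segment gives final E = 1.0687.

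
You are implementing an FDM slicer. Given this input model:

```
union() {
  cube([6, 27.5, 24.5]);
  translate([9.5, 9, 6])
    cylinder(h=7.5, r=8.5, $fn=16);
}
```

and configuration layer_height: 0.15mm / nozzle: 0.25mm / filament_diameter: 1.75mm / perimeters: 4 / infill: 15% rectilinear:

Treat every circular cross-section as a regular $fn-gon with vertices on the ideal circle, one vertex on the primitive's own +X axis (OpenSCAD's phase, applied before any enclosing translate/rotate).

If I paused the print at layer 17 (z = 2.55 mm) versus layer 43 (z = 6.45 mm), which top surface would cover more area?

Layer 17 (z = 2.55): the cube (footprint 6×27.5) is included at this height (area 165.00 mm²); the cylinder at (9.5, 9) is absent (z outside [6, 13.5]); Combining (union): only the 6×27.5 cube is present, so the union is just that shape — area = 165.00 mm². So its area = 165.00 mm². Layer 43 (z = 6.45): the cube is present — its section is the full 6×27.5 rectangle (area 165.00 mm²); the cylinder at (9.5, 9): section is a regular 16-gon, circumradius r=8.5 (area = (16/2)·8.500²·sin(360°/16) = 221.19 mm²); Merging all regions: the regions partially overlap — summed areas 386.19 mm² minus the doubly-counted overlap 53.56 mm² gives 332.63 mm² — area = 332.63 mm². So its area = 332.63 mm². Layer 43 is larger (332.63 vs 165.00 mm²).

layer 43 (z = 6.45 mm)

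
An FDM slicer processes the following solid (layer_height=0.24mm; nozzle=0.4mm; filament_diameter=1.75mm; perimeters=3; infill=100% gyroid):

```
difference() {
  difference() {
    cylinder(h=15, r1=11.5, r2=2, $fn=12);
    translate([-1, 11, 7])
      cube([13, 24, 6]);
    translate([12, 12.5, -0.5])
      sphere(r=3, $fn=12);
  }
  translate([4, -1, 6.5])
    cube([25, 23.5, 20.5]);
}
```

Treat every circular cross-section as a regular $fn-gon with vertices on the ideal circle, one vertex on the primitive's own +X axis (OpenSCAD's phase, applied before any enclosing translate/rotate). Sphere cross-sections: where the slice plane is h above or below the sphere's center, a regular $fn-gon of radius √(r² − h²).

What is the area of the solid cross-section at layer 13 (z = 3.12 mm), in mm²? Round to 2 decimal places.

At z = 3.12 mm: the cone: at t=0.208 of its height the radius interpolates to r₁+(r₂−r₁)t = 9.524, giving a regular 12-gon of that circumradius (area = (12/2)·9.524²·sin(360°/12) = 272.12 mm²); the cube at (-1, 11) is absent (z outside [7, 13]); the sphere at (12, 12.5) does not reach this height (|z−center|=3.620 > r=3); Subtracting the remaining from the first: none of the subtracted shapes is present at this height, so the cone is unchanged — area = 272.12 mm²; the cube at (4, -1) is absent (z outside [6.5, 27]); Subtracting the remaining from the first: none of the subtracted shapes is present at this height, so the result so far is unchanged — area = 272.12 mm². Overall, the cross-section is a single solid region. Net area = 272.12 mm².

272.12 mm²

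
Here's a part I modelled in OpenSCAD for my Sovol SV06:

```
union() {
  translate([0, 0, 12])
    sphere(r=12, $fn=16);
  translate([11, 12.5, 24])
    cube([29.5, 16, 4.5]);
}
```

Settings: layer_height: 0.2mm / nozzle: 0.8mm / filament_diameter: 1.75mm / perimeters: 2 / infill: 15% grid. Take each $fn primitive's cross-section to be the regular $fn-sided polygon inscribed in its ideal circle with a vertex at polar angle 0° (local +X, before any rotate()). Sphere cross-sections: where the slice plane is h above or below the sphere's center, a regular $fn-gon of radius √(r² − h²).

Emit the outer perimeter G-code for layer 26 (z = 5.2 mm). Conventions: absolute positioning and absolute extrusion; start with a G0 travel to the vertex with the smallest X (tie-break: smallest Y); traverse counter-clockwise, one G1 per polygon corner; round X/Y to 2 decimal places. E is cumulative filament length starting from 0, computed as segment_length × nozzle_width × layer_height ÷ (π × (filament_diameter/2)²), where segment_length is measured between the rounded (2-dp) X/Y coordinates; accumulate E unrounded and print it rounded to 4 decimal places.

G0 X-9.89 Y0.00 Z5.20
G1 X-9.13 Y-3.78 E0.2565
G1 X-6.99 Y-6.99 E0.5131
G1 X-3.78 Y-9.13 E0.7697
G1 X0.00 Y-9.89 E1.0262
G1 X3.78 Y-9.13 E1.2827
G1 X6.99 Y-6.99 E1.5393
G1 X9.13 Y-3.78 E1.7960
G1 X9.89 Y0.00 E2.0524
G1 X9.13 Y3.78 E2.3089
G1 X6.99 Y6.99 E2.5655
G1 X3.78 Y9.13 E2.8222
G1 X0.00 Y9.89 E3.0787
G1 X-3.78 Y9.13 E3.3351
G1 X-6.99 Y6.99 E3.5918
G1 X-9.13 Y3.78 E3.8484
G1 X-9.89 Y0.00 E4.1049

At z = 5.2 mm: the sphere: section is a regular 16-gon, circumradius = √(r²−h²) = √(12²−6.8²) = 9.887; the cube at (11, 12.5) does not reach this height (z outside [24, 28.5]); Merging all regions: only the r=12 sphere is present, so the union is just that shape — 1 connected region. The outline is a single polygon with 16 vertices. Extrusion per mm of travel: 0.8 × 0.2 / (π × 0.875²) = 0.066520. Accumulating E over each segment gives final E = 4.1049.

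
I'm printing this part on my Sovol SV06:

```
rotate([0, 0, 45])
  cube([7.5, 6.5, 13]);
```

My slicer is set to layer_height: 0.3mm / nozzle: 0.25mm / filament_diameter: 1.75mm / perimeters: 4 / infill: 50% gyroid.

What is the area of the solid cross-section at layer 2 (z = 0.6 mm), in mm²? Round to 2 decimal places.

48.75 mm²

At z = 0.6 mm: the cube (footprint 7.5×6.5) is included at this height (area 48.75 mm²); (whole slice rotated 45° about Z — lengths, areas and connectivity unchanged). Overall, the cross-section is a single solid region. Net area = 48.75 mm².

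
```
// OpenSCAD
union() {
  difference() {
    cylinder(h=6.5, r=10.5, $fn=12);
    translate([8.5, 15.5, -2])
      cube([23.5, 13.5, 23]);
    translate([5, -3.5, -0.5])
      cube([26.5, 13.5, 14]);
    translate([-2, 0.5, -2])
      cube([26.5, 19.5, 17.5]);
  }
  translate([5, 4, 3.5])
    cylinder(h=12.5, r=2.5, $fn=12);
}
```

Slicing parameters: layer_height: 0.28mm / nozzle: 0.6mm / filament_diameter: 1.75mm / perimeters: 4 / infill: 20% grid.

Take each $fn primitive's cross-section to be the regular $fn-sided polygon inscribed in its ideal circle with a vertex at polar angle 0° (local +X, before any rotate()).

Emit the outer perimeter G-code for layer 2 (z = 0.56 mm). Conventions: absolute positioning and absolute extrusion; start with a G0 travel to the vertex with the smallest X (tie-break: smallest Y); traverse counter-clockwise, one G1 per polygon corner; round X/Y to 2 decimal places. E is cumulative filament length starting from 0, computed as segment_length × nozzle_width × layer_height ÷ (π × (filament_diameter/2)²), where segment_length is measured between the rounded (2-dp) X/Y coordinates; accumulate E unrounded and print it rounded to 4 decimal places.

G0 X-10.50 Y0.00 Z0.56
G1 X-9.09 Y-5.25 E0.3797
G1 X-5.25 Y-9.09 E0.7590
G1 X0.00 Y-10.50 E1.1387
G1 X5.25 Y-9.09 E1.5184
G1 X9.09 Y-5.25 E1.8977
G1 X9.56 Y-3.50 E2.0242
G1 X5.00 Y-3.50 E2.3427
G1 X5.00 Y0.50 E2.6221
G1 X-2.00 Y0.50 E3.1110
G1 X-2.00 Y9.96 E3.7718
G1 X-5.25 Y9.09 E4.0068
G1 X-9.09 Y5.25 E4.3861
G1 X-10.50 Y0.00 E4.7658

At z = 0.56 mm: the cylinder: section is a regular 12-gon, circumradius r=10.5; the cube at (8.5, 15.5) (footprint 23.5×13.5) is included at this height; the cube at (5, -3.5) is present — its section is the full 26.5×13.5 rectangle; the cube at (-2, 0.5) (footprint 26.5×19.5) is included at this height; Taking the first minus the rest: starting from the r=10.5 cylinder, the 23.5×13.5 cube at (8.5, 15.5) misses the remaining region (no effect); the 26.5×13.5 cube at (5, -3.5) partially overlaps it — only the 51.15 mm² overlap (of its 357.75 mm²) is removed, clipping the outline; the 26.5×19.5 cube at (-2, 0.5) partially overlaps it — only the 66.11 mm² overlap (of its 516.75 mm²) is removed, clipping the outline — 1 connected region; the cylinder at (5, 4) is absent (z outside [3.5, 16]); Taking the union: only the result so far is present, so the union is just that shape — 1 connected region. The outline is a single polygon with 13 vertices. Extrusion per mm of travel: 0.6 × 0.28 / (π × 0.875²) = 0.069846. Accumulating E over each segment gives final E = 4.7658.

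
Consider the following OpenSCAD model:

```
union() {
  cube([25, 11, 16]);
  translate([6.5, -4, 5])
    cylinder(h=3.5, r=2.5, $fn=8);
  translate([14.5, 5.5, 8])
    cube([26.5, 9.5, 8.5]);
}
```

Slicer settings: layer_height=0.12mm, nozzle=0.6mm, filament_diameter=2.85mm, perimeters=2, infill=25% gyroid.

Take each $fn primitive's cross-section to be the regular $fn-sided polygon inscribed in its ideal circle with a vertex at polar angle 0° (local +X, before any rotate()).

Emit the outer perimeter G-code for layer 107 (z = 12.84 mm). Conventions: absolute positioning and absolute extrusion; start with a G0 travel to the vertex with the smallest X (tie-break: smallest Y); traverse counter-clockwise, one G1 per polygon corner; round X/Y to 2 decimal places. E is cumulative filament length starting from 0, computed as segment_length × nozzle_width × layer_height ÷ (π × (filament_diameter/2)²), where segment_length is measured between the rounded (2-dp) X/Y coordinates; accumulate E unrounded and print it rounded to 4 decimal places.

G0 X0.00 Y0.00 Z12.84
G1 X25.00 Y0.00 E0.2822
G1 X25.00 Y5.50 E0.3442
G1 X41.00 Y5.50 E0.5248
G1 X41.00 Y15.00 E0.6320
G1 X14.50 Y15.00 E0.9311
G1 X14.50 Y11.00 E0.9763
G1 X0.00 Y11.00 E1.1399
G1 X0.00 Y0.00 E1.2641

At z = 12.84 mm: the 25×11 cube contributes its full rectangle; the cylinder at (6.5, -4) does not reach this height (z outside [5, 8.5]); the cube at (14.5, 5.5) is present — its section is the full 26.5×9.5 rectangle; Merging all regions: the regions partially overlap (shared area 57.75 mm²), so overlapping operands fuse into one piece — 1 connected region. The outline is a single polygon with 8 vertices. Extrusion per mm of travel: 0.6 × 0.12 / (π × 1.425²) = 0.011286. Accumulating E over each segment gives final E = 1.2641.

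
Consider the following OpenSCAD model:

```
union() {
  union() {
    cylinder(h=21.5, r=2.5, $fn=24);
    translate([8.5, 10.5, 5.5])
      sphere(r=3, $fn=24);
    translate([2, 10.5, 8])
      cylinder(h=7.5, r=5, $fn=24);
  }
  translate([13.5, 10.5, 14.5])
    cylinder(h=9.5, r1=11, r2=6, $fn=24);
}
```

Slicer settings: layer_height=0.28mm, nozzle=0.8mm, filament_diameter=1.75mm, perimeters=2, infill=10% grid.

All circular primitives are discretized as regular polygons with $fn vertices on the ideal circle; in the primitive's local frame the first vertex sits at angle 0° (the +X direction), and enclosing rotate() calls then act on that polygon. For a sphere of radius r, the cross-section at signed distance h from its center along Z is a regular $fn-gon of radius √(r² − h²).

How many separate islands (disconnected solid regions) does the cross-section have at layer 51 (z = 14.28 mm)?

At z = 14.28 mm: the r=2.5 cylinder contributes a regular 24-gon of circumradius 2.5; the sphere at (8.5, 10.5) is not intersected at this z (|z−center|=8.780 > r=3); the cylinder at (2, 10.5): section is a regular 24-gon, circumradius r=5; Merging all regions: the 2 present regions are separate (no shared area or edge), so areas and boundary lengths simply add and each stays a separate island — 2 connected regions; the cone at (13.5, 10.5) is not intersected at this z (z outside [14.5, 24]); Taking the union: only that combined region is present, so the union is just that shape — 2 connected regions. Overall, the cross-section has 2 separate islands. Island count = 2.

2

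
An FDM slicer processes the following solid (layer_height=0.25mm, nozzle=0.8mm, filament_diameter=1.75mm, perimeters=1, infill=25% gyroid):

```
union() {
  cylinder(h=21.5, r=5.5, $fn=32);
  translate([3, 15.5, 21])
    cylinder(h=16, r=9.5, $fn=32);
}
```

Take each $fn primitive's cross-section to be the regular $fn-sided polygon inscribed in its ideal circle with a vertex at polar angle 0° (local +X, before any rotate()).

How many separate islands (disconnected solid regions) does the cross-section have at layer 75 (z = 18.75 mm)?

1

At z = 18.75 mm: the cylinder: section is a regular 32-gon, circumradius r=5.5; the cylinder at (3, 15.5) is not intersected at this z (z outside [21, 37]); Taking the union: only the r=5.5 cylinder is present, so the union is just that shape — 1 connected region. Overall, the cross-section is a single solid region. Island count = 1.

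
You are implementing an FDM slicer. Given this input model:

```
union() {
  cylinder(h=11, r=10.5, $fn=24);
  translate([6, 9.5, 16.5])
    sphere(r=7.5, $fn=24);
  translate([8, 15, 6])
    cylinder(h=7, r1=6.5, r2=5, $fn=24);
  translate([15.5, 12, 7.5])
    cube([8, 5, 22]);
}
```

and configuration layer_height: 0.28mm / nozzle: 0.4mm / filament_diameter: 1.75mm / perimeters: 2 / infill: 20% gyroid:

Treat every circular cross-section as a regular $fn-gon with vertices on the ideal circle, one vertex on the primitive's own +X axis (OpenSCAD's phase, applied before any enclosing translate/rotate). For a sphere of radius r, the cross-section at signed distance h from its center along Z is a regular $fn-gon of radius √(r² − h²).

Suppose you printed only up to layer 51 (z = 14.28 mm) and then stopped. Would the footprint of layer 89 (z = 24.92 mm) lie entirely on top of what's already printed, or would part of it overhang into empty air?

entirely on top

Compare the two slices. At z = 14.28: the cylinder is not intersected at this z (z outside [0, 11]); the r=7.5 sphere at (6, 9.5) contributes a regular 24-gon of circumradius √(7.5²−2.22²) = 7.164 (area = (24/2)·7.164²·sin(360°/24) = 159.40 mm²); the cone at (8, 15) does not reach this height (z outside [6, 13]); the cube at (15.5, 12) (footprint 8×5) is included at this height (area 40.00 mm²); Taking the union: the 2 present regions are separate (no shared area or edge), so areas and boundary lengths simply add and each stays a separate island — area = 199.40 mm². At z = 24.92: the cylinder is absent (z outside [0, 11]); the sphere at (6, 9.5) is not intersected at this z (|z−center|=8.420 > r=7.5); the cone at (8, 15) is not intersected at this z (z outside [6, 13]); the 8×5 cube at (15.5, 12) contributes its full rectangle (area 40.00 mm²); Merging all regions: only the 8×5 cube at (15.5, 12) is present, so the union is just that shape — area = 40.00 mm². Checking containment: the cross-section at z = 24.92 is a subset of the cross-section at z = 14.28.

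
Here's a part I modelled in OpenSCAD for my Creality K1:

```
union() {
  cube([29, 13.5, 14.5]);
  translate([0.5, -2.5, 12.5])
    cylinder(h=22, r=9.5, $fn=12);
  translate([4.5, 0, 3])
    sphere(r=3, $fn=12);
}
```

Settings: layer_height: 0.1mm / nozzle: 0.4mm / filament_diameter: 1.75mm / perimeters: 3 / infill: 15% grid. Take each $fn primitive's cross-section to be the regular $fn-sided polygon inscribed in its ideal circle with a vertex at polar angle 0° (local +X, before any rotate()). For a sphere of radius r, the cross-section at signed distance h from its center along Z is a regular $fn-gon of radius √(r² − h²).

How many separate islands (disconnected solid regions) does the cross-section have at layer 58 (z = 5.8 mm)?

At z = 5.8 mm: the cube is present — its section is the full 29×13.5 rectangle; the cylinder at (0.5, -2.5) is absent (z outside [12.5, 34.5]); the sphere at (4.5, 0): section is a regular 12-gon, circumradius = √(r²−h²) = √(3²−2.8²) = 1.077; Taking the union: the regions partially overlap (shared area 1.74 mm²), so overlapping operands fuse into one piece — 1 connected region. Overall, the cross-section is a single solid region. Island count = 1.

1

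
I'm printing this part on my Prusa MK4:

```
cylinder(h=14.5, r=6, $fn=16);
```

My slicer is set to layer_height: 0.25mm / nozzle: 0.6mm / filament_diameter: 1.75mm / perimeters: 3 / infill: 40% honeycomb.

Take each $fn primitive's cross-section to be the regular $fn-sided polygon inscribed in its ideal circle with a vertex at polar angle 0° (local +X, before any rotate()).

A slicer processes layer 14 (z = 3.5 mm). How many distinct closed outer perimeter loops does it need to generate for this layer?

At z = 3.5 mm: the r=6 cylinder gives a regular 16-gon of circumradius 6 (constant along its height). The result has 1 disconnected region.

1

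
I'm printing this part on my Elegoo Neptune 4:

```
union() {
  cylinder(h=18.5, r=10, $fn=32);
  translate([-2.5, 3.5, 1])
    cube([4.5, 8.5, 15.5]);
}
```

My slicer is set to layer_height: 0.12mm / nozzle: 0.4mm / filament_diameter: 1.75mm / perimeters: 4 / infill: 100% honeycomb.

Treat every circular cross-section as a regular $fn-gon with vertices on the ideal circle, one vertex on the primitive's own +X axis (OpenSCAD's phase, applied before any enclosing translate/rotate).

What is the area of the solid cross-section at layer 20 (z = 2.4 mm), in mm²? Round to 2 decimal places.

At z = 2.4 mm: the r=10 cylinder gives a regular 32-gon of circumradius 10 (constant along its height) (area = (32/2)·10.000²·sin(360°/32) = 312.14 mm²); the 4.5×8.5 cube at (-2.5, 3.5) contributes its full rectangle (area 38.25 mm²); Merging all regions: the regions partially overlap — summed areas 350.39 mm² minus the doubly-counted overlap 28.71 mm² gives 321.68 mm² — area = 321.68 mm². Overall, the cross-section is a single solid region. Net area = 321.68 mm².

321.68 mm²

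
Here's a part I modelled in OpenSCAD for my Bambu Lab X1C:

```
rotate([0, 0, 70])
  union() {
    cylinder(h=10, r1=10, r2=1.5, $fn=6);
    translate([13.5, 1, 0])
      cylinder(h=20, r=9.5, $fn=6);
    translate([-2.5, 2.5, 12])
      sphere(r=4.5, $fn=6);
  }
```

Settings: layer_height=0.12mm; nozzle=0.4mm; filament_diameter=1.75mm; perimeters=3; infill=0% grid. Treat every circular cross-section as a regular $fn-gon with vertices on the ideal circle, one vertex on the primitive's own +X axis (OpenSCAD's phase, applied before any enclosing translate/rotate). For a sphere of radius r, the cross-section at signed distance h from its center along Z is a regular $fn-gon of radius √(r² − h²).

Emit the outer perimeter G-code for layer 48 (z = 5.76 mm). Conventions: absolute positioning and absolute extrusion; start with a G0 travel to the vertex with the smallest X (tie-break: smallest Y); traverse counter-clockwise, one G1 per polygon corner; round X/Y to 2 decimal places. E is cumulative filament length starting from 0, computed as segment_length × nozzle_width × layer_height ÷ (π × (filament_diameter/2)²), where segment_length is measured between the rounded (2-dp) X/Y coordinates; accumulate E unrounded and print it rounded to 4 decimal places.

G0 X-5.68 Y11.38 Z5.76
G1 X0.09 Y4.50 E0.1792
G1 X-3.28 Y3.91 E0.2475
G1 X-5.03 Y-0.89 E0.3494
G1 X-1.75 Y-4.80 E0.4513
G1 X3.28 Y-3.91 E0.5532
G1 X5.03 Y0.89 E0.6552
G1 X2.08 Y4.39 E0.7465
G1 X9.78 Y5.75 E0.9026
G1 X13.03 Y14.68 E1.0922
G1 X6.93 Y21.95 E1.2816
G1 X-2.43 Y20.31 E1.4712
G1 X-5.68 Y11.38 E1.6609

At z = 5.76 mm: the cone contributes a regular 6-gon of circumradius 5.104 (interpolated between r1=10 and r2=1.5 at t=0.576); the cylinder at (13.5, 1): section is a regular 6-gon, circumradius r=9.5; the sphere at (-2.5, 2.5) is absent (|z−center|=6.240 > r=4.5); Combining (union): the regions partially overlap (shared area 0.77 mm²), so overlapping operands fuse into one piece — 1 connected region; (rotated 70° about Z; rotation is an isometry so areas/perimeters/island counts are preserved). The outline is a single polygon with 12 vertices. Extrusion per mm of travel: 0.4 × 0.12 / (π × 0.875²) = 0.019956. Accumulating E over each segment gives final E = 1.6609.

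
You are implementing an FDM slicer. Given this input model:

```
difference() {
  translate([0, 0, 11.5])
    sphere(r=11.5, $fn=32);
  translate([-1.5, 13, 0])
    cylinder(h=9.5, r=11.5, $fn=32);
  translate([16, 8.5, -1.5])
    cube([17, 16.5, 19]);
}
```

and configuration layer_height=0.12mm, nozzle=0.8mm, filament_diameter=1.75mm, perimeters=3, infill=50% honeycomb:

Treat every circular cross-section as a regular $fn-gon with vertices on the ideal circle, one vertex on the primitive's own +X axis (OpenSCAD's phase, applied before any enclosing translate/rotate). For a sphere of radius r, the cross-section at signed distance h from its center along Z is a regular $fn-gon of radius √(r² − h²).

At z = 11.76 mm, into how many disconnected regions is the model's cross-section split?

1

At z = 11.76 mm: the r=11.5 sphere contributes a regular 32-gon of circumradius √(11.5²−0.26²) = 11.497; the cylinder at (-1.5, 13) is not intersected at this z (z outside [0, 9.5]); the 17×16.5 cube at (16, 8.5) contributes its full rectangle; Subtracting the remaining from the first: starting from the r=11.5 sphere, the 17×16.5 cube at (16, 8.5) misses the remaining region (no effect) — 1 connected region. The result has 1 disconnected region.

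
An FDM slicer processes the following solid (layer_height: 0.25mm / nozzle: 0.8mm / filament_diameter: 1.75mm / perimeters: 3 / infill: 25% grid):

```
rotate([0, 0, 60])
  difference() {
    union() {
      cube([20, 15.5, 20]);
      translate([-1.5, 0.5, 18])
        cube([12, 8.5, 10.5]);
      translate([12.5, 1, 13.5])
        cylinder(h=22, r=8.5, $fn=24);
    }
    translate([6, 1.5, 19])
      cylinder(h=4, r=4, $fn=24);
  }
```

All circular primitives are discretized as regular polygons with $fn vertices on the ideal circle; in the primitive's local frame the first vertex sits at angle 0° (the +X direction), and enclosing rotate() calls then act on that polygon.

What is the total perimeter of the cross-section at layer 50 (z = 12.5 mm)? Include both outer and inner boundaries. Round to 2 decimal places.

At z = 12.5 mm: the cube is present — its section is the full 20×15.5 rectangle (perimeter 71.00 mm); the cube at (-1.5, 0.5) is absent (z outside [18, 28.5]); the cylinder at (12.5, 1) is not intersected at this z (z outside [13.5, 35.5]); Taking the union: only the 20×15.5 cube is present, so the union is just that shape — boundary = 71.00 mm; the cylinder at (6, 1.5) is absent (z outside [19, 23]); Subtracting the remaining from the first: none of the subtracted shapes is present at this height, so that combined region is unchanged — boundary = 71.00 mm; (whole slice rotated 60° about Z — lengths, areas and connectivity unchanged). Overall, the cross-section is a single solid region. Total boundary length (outer) = 71.00 mm.

71.00 mm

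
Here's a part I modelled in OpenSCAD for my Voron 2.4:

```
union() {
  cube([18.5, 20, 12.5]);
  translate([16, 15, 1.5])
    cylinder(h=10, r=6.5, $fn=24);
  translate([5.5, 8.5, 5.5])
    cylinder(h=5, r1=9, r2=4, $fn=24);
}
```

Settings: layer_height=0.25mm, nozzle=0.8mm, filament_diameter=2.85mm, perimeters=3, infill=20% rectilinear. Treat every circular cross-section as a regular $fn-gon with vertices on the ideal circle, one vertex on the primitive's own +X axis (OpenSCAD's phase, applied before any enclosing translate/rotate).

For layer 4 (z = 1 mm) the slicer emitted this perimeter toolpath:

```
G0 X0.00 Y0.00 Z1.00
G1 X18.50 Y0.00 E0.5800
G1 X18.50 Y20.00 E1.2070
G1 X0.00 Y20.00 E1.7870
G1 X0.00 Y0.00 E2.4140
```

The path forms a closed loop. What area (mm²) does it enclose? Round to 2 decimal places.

370.00 mm²

Apply the shoelace formula to the sequence of (X, Y) vertices; enclosed area = 370.00 mm².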